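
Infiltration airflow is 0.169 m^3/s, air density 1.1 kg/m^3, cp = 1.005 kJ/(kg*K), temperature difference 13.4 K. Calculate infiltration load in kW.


Q = V_dot * rho * cp * dT
Q = 0.169 * 1.1 * 1.005 * 13.4
Q = 2.504 kW

2.504


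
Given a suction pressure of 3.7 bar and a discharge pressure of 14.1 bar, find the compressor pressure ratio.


PR = P_high / P_low
PR = 14.1 / 3.7
PR = 3.811

3.811


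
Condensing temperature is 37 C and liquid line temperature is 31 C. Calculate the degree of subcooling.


Subcooling = T_cond - T_liquid
Subcooling = 37 - 31
Subcooling = 6 K

6


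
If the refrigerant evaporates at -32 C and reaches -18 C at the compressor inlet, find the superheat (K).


Superheat = T_suction - T_evap
Superheat = -18 - (-32)
Superheat = 14 K

14


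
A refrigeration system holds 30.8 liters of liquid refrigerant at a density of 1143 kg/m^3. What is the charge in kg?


Charge = V * rho / 1000
Charge = 30.8 * 1143 / 1000
Charge = 35.2 kg

35.2


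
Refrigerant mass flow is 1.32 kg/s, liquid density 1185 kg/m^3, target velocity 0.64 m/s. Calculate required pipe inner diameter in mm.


A = m_dot / (rho * v) = 1.32 / (1185 * 0.64) = 0.001740506329 m^2
d = sqrt(4*A/pi) * 1000
d = 47.1 mm

47.1


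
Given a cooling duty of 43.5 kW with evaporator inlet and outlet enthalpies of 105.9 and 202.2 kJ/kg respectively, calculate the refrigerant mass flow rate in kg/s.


dh = 202.2 - 105.9 = 96.3 kJ/kg
m_dot = Q / dh = 43.5 / 96.3 = 0.4517 kg/s

0.4517


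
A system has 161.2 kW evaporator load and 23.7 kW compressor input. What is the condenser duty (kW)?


Q_cond = Q_evap + W
Q_cond = 161.2 + 23.7
Q_cond = 184.9 kW

184.9


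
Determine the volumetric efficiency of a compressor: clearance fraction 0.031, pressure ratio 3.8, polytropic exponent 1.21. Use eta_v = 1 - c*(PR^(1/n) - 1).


PR^(1/n) = 3.8^(1/1.21) = 3.01411624
eta_v = 1 - 0.031 * (3.01411624 - 1)
eta_v = 0.9376

0.9376


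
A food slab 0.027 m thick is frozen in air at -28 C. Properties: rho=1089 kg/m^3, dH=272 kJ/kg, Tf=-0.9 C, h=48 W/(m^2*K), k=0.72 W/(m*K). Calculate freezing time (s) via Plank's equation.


dT = -0.9 - (-28) = 27.1 K
term1 = a/(2h) = 0.027/(2*48) = 0.00028125
term2 = a^2/(8k) = 0.027^2/(8*0.72) = 0.0001265625
t = rho*dH*1000/dT * (term1 + term2)
t = 1089*272*1000/27.1 * (0.00028125 + 0.0001265625)
t = 4457 s

4457


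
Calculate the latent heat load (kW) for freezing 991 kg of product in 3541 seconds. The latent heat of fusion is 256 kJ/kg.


Q_lat = m * h_fg / t
Q_lat = 991 * 256 / 3541
Q_lat = 71.65 kW

71.65


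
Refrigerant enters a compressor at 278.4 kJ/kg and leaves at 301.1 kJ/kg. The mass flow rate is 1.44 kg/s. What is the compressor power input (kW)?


dh = 301.1 - 278.4 = 22.7 kJ/kg
W = m_dot * dh = 1.44 * 22.7 = 32.69 kW

32.69


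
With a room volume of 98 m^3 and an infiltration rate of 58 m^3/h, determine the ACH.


ACH = flow / volume
ACH = 58 / 98
ACH = 0.592

0.592


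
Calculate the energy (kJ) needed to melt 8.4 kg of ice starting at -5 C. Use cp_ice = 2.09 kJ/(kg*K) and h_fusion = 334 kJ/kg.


Sensible heat = cp * dT = 2.09 * 5 = 10.45 kJ/kg
Total per kg = 10.45 + 334 = 344.45 kJ/kg
Q = m * total = 8.4 * 344.45
Q = 2893.4 kJ

2893.4


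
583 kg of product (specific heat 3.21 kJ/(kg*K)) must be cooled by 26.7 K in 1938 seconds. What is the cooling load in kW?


Q = m * cp * dT / t
Q = 583 * 3.21 * 26.7 / 1938
Q = 25.783 kW

25.783


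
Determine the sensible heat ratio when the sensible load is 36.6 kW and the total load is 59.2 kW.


SHR = Q_sensible / Q_total
SHR = 36.6 / 59.2
SHR = 0.618

0.618


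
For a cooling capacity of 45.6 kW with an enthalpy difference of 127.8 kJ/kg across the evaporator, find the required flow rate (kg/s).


m_dot = Q / dh
m_dot = 45.6 / 127.8
m_dot = 0.3568 kg/s

0.3568


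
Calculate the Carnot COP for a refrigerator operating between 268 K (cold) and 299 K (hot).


dT = 299 - 268 = 31 K
COP_carnot = T_cold / dT = 268 / 31
COP_carnot = 8.645

8.645


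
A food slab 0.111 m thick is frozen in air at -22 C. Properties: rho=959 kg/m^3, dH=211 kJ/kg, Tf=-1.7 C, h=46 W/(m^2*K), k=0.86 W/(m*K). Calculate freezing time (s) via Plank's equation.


dT = -1.7 - (-22) = 20.3 K
term1 = a/(2h) = 0.111/(2*46) = 0.001206521739
term2 = a^2/(8k) = 0.111^2/(8*0.86) = 0.001790843023
t = rho*dH*1000/dT * (term1 + term2)
t = 959*211*1000/20.3 * (0.001206521739 + 0.001790843023)
t = 29878 s

29878


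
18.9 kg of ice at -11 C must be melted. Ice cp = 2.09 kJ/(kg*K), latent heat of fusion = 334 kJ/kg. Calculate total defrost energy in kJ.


Sensible heat = cp * dT = 2.09 * 11 = 22.99 kJ/kg
Total per kg = 22.99 + 334 = 356.99 kJ/kg
Q = m * total = 18.9 * 356.99
Q = 6747.1 kJ

6747.1


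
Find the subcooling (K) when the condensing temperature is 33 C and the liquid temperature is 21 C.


Subcooling = T_cond - T_liquid
Subcooling = 33 - 21
Subcooling = 12 K

12


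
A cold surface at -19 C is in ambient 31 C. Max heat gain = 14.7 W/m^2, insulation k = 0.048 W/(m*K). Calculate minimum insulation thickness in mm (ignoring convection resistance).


dT = 31 - (-19) = 50 K
thickness = k * dT / q_max * 1000
thickness = 0.048 * 50 / 14.7 * 1000
thickness = 163.3 mm

163.3


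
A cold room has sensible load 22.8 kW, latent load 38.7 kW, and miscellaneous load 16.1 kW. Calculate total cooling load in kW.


Q_total = Q_s + Q_l + Q_misc
Q_total = 22.8 + 38.7 + 16.1
Q_total = 77.6 kW

77.6


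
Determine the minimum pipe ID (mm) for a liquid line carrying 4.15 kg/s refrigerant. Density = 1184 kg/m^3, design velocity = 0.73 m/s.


A = m_dot / (rho * v) = 4.15 / (1184 * 0.73) = 0.004801462421 m^2
d = sqrt(4*A/pi) * 1000
d = 78.2 mm

78.2


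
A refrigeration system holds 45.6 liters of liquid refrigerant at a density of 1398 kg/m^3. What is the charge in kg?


Charge = V * rho / 1000
Charge = 45.6 * 1398 / 1000
Charge = 63.75 kg

63.75


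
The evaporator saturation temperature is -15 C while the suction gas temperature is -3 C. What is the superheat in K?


Superheat = T_suction - T_evap
Superheat = -3 - (-15)
Superheat = 12 K

12


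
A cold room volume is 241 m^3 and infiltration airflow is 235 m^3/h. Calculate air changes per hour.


ACH = flow / volume
ACH = 235 / 241
ACH = 0.975

0.975


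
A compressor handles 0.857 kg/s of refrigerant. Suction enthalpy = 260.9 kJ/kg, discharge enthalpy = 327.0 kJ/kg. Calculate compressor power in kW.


dh = 327.0 - 260.9 = 66.1 kJ/kg
W = m_dot * dh = 0.857 * 66.1 = 56.65 kW

56.65


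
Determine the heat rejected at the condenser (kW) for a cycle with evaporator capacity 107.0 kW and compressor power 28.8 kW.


Q_cond = Q_evap + W
Q_cond = 107.0 + 28.8
Q_cond = 135.8 kW

135.8


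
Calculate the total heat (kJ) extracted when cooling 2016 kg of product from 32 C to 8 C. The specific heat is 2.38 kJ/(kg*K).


dT = 32 - (8) = 24 K
Q = m * cp * dT = 2016 * 2.38 * 24
Q = 115154 kJ

115154


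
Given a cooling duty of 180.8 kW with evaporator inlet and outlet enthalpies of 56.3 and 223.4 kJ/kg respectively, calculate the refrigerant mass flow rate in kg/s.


dh = 223.4 - 56.3 = 167.1 kJ/kg
m_dot = Q / dh = 180.8 / 167.1 = 1.082 kg/s

1.082


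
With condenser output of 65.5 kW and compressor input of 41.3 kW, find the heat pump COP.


COP_hp = Q_cond / W
COP_hp = 65.5 / 41.3
COP_hp = 1.586

1.586


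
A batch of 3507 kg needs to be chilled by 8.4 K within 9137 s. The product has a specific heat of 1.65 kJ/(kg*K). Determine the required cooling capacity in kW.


Q = m * cp * dT / t
Q = 3507 * 1.65 * 8.4 / 9137
Q = 5.32 kW

5.32


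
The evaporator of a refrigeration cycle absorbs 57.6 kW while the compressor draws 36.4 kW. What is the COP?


COP = Q_evap / W
COP = 57.6 / 36.4
COP = 1.582

1.582


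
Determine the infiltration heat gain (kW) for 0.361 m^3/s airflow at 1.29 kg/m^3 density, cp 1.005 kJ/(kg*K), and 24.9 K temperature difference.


Q = V_dot * rho * cp * dT
Q = 0.361 * 1.29 * 1.005 * 24.9
Q = 11.654 kW

11.654


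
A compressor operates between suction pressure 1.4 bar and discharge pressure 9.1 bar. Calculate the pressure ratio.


PR = P_high / P_low
PR = 9.1 / 1.4
PR = 6.5

6.5


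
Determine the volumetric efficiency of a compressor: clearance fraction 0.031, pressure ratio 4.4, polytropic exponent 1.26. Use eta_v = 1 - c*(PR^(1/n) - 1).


PR^(1/n) = 4.4^(1/1.26) = 3.24098281
eta_v = 1 - 0.031 * (3.24098281 - 1)
eta_v = 0.9305

0.9305


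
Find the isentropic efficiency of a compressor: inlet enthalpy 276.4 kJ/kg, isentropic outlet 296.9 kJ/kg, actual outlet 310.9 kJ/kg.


dh_ideal = 296.9 - 276.4 = 20.5 kJ/kg
dh_actual = 310.9 - 276.4 = 34.5 kJ/kg
eta_s = dh_ideal / dh_actual = 20.5 / 34.5
eta_s = 0.5942

0.5942


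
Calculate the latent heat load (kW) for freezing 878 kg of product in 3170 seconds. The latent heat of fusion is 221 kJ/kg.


Q_lat = m * h_fg / t
Q_lat = 878 * 221 / 3170
Q_lat = 61.21 kW

61.21


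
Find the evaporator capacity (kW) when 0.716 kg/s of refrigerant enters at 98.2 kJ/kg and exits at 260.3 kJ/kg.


dh = 260.3 - 98.2 = 162.1 kJ/kg
Q_evap = m_dot * dh = 0.716 * 162.1
Q_evap = 116.06 kW

116.06


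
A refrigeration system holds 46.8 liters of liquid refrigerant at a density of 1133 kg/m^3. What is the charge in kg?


Charge = V * rho / 1000
Charge = 46.8 * 1133 / 1000
Charge = 53.02 kg

53.02


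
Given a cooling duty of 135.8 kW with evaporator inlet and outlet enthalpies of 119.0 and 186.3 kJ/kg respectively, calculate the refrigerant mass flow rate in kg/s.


dh = 186.3 - 119.0 = 67.3 kJ/kg
m_dot = Q / dh = 135.8 / 67.3 = 2.0178 kg/s

2.0178


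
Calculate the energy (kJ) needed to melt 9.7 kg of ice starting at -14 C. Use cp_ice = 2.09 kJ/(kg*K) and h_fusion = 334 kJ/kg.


Sensible heat = cp * dT = 2.09 * 14 = 29.26 kJ/kg
Total per kg = 29.26 + 334 = 363.26 kJ/kg
Q = m * total = 9.7 * 363.26
Q = 3523.6 kJ

3523.6


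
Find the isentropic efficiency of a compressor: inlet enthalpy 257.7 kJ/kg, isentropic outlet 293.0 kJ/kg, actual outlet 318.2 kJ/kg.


dh_ideal = 293.0 - 257.7 = 35.3 kJ/kg
dh_actual = 318.2 - 257.7 = 60.5 kJ/kg
eta_s = dh_ideal / dh_actual = 35.3 / 60.5
eta_s = 0.5835

0.5835


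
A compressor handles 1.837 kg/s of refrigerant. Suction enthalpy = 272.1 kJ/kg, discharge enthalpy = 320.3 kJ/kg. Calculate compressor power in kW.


dh = 320.3 - 272.1 = 48.2 kJ/kg
W = m_dot * dh = 1.837 * 48.2 = 88.54 kW

88.54


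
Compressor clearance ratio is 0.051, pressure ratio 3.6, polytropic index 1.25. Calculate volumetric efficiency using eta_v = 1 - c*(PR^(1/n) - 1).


PR^(1/n) = 3.6^(1/1.25) = 2.78639063
eta_v = 1 - 0.051 * (2.78639063 - 1)
eta_v = 0.9089

0.9089


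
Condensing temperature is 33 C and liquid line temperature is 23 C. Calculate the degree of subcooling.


Subcooling = T_cond - T_liquid
Subcooling = 33 - 23
Subcooling = 10 K

10


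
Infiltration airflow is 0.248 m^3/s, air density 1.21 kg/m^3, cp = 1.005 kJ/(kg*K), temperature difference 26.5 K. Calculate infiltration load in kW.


Q = V_dot * rho * cp * dT
Q = 0.248 * 1.21 * 1.005 * 26.5
Q = 7.992 kW

7.992


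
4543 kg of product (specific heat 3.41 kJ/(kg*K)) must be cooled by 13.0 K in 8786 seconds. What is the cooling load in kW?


Q = m * cp * dT / t
Q = 4543 * 3.41 * 13.0 / 8786
Q = 22.922 kW

22.922


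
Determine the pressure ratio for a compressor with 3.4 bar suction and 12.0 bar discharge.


PR = P_high / P_low
PR = 12.0 / 3.4
PR = 3.529

3.529


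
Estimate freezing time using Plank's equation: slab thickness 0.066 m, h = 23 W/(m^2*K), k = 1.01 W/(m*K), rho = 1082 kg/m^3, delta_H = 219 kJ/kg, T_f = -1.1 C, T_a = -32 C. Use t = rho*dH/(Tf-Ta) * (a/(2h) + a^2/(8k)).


dT = -1.1 - (-32) = 30.9 K
term1 = a/(2h) = 0.066/(2*23) = 0.001434782609
term2 = a^2/(8k) = 0.066^2/(8*1.01) = 0.0005391089109
t = rho*dH*1000/dT * (term1 + term2)
t = 1082*219*1000/30.9 * (0.001434782609 + 0.0005391089109)
t = 15137 s

15137


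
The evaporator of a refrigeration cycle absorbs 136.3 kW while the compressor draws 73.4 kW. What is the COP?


COP = Q_evap / W
COP = 136.3 / 73.4
COP = 1.857

1.857


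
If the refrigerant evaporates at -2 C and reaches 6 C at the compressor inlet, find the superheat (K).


Superheat = T_suction - T_evap
Superheat = 6 - (-2)
Superheat = 8 K

8


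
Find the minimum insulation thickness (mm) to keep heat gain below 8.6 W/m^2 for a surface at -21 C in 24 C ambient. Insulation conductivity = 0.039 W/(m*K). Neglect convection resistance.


dT = 24 - (-21) = 45 K
thickness = k * dT / q_max * 1000
thickness = 0.039 * 45 / 8.6 * 1000
thickness = 204.1 mm

204.1


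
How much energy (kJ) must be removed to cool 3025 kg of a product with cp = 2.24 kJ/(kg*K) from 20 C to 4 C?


dT = 20 - (4) = 16 K
Q = m * cp * dT = 3025 * 2.24 * 16
Q = 108416 kJ

108416


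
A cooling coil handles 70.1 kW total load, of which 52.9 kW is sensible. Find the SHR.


SHR = Q_sensible / Q_total
SHR = 52.9 / 70.1
SHR = 0.755

0.755


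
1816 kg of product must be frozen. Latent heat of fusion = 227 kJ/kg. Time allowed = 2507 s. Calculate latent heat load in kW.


Q_lat = m * h_fg / t
Q_lat = 1816 * 227 / 2507
Q_lat = 164.43 kW

164.43


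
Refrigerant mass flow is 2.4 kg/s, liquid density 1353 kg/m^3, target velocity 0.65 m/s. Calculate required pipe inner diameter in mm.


A = m_dot / (rho * v) = 2.4 / (1353 * 0.65) = 0.002728978339 m^2
d = sqrt(4*A/pi) * 1000
d = 58.9 mm

58.9


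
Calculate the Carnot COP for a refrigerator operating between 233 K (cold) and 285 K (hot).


dT = 285 - 233 = 52 K
COP_carnot = T_cold / dT = 233 / 52
COP_carnot = 4.481

4.481


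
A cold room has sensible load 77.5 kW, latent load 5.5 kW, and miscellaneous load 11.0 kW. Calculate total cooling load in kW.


Q_total = Q_s + Q_l + Q_misc
Q_total = 77.5 + 5.5 + 11.0
Q_total = 94.0 kW

94.0


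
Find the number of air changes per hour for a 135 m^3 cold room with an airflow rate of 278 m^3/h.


ACH = flow / volume
ACH = 278 / 135
ACH = 2.059

2.059


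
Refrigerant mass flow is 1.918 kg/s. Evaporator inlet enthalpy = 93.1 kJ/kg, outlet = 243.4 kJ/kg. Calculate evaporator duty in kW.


dh = 243.4 - 93.1 = 150.3 kJ/kg
Q_evap = m_dot * dh = 1.918 * 150.3
Q_evap = 288.28 kW

288.28


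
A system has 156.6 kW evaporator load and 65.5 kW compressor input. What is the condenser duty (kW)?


Q_cond = Q_evap + W
Q_cond = 156.6 + 65.5
Q_cond = 222.1 kW

222.1


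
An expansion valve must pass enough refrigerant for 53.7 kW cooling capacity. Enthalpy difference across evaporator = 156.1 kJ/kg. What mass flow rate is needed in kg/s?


m_dot = Q / dh
m_dot = 53.7 / 156.1
m_dot = 0.344 kg/s

0.344


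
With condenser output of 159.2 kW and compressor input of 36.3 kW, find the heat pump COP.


COP_hp = Q_cond / W
COP_hp = 159.2 / 36.3
COP_hp = 4.386

4.386


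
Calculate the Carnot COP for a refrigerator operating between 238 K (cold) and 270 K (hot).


dT = 270 - 238 = 32 K
COP_carnot = T_cold / dT = 238 / 32
COP_carnot = 7.438

7.438


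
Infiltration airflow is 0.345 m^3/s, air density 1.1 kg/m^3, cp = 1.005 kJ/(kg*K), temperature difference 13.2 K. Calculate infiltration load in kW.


Q = V_dot * rho * cp * dT
Q = 0.345 * 1.1 * 1.005 * 13.2
Q = 5.034 kW

5.034


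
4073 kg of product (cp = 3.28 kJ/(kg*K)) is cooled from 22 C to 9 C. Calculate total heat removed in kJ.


dT = 22 - (9) = 13 K
Q = m * cp * dT = 4073 * 3.28 * 13
Q = 173673 kJ

173673


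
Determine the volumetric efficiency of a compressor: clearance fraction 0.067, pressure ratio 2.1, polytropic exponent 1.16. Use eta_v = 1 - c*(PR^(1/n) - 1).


PR^(1/n) = 2.1^(1/1.16) = 1.89572464
eta_v = 1 - 0.067 * (1.89572464 - 1)
eta_v = 0.94

0.94


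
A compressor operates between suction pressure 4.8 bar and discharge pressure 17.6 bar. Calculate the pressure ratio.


PR = P_high / P_low
PR = 17.6 / 4.8
PR = 3.667

3.667


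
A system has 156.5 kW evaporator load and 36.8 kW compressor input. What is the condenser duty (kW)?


Q_cond = Q_evap + W
Q_cond = 156.5 + 36.8
Q_cond = 193.3 kW

193.3


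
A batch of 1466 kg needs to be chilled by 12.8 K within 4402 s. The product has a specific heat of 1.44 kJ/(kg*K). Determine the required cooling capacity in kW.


Q = m * cp * dT / t
Q = 1466 * 1.44 * 12.8 / 4402
Q = 6.138 kW

6.138


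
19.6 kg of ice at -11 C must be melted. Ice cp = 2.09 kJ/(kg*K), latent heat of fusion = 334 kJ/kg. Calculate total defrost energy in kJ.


Sensible heat = cp * dT = 2.09 * 11 = 22.99 kJ/kg
Total per kg = 22.99 + 334 = 356.99 kJ/kg
Q = m * total = 19.6 * 356.99
Q = 6997.0 kJ

6997.0


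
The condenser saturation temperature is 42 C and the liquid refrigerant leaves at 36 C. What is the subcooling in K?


Subcooling = T_cond - T_liquid
Subcooling = 42 - 36
Subcooling = 6 K

6


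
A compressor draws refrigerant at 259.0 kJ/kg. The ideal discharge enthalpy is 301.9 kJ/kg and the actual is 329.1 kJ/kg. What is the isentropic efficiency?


dh_ideal = 301.9 - 259.0 = 42.9 kJ/kg
dh_actual = 329.1 - 259.0 = 70.1 kJ/kg
eta_s = dh_ideal / dh_actual = 42.9 / 70.1
eta_s = 0.612

0.612


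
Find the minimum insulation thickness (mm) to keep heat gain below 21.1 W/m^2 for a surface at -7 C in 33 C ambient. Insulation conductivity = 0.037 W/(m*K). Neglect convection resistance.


dT = 33 - (-7) = 40 K
thickness = k * dT / q_max * 1000
thickness = 0.037 * 40 / 21.1 * 1000
thickness = 70.1 mm

70.1


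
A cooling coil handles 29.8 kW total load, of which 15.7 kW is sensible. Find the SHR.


SHR = Q_sensible / Q_total
SHR = 15.7 / 29.8
SHR = 0.527

0.527


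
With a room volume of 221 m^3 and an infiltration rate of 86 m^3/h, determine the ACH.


ACH = flow / volume
ACH = 86 / 221
ACH = 0.389

0.389


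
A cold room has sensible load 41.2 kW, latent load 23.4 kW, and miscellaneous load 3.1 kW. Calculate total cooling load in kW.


Q_total = Q_s + Q_l + Q_misc
Q_total = 41.2 + 23.4 + 3.1
Q_total = 67.7 kW

67.7


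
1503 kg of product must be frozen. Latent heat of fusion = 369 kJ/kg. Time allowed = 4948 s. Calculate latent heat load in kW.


Q_lat = m * h_fg / t
Q_lat = 1503 * 369 / 4948
Q_lat = 112.09 kW

112.09


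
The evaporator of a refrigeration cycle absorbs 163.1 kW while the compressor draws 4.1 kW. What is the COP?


COP = Q_evap / W
COP = 163.1 / 4.1
COP = 39.78

39.78


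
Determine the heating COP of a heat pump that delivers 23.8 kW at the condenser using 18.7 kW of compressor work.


COP_hp = Q_cond / W
COP_hp = 23.8 / 18.7
COP_hp = 1.273

1.273


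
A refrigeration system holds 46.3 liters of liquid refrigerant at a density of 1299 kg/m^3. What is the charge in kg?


Charge = V * rho / 1000
Charge = 46.3 * 1299 / 1000
Charge = 60.14 kg

60.14


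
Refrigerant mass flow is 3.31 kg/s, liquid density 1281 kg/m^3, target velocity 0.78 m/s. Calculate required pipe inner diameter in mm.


A = m_dot / (rho * v) = 3.31 / (1281 * 0.78) = 0.003312716427 m^2
d = sqrt(4*A/pi) * 1000
d = 64.9 mm

64.9


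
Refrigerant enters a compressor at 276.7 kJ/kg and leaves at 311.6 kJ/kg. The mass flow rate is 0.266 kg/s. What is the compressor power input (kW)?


dh = 311.6 - 276.7 = 34.9 kJ/kg
W = m_dot * dh = 0.266 * 34.9 = 9.28 kW

9.28


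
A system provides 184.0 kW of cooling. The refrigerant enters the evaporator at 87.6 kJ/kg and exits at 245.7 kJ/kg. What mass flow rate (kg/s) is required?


dh = 245.7 - 87.6 = 158.1 kJ/kg
m_dot = Q / dh = 184.0 / 158.1 = 1.1638 kg/s

1.1638


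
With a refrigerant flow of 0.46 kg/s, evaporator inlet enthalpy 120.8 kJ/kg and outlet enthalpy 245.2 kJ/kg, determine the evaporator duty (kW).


dh = 245.2 - 120.8 = 124.4 kJ/kg
Q_evap = m_dot * dh = 0.46 * 124.4
Q_evap = 57.22 kW

57.22


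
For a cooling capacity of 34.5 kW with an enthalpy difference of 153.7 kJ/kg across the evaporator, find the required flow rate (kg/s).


m_dot = Q / dh
m_dot = 34.5 / 153.7
m_dot = 0.2245 kg/s

0.2245


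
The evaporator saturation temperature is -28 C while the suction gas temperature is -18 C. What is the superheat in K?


Superheat = T_suction - T_evap
Superheat = -18 - (-28)
Superheat = 10 K

10


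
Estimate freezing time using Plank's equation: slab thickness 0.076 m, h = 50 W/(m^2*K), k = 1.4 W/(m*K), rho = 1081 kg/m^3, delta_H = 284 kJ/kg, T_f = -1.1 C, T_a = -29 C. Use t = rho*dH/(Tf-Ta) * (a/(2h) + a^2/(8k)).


dT = -1.1 - (-29) = 27.9 K
term1 = a/(2h) = 0.076/(2*50) = 0.00076
term2 = a^2/(8k) = 0.076^2/(8*1.4) = 0.0005157142857
t = rho*dH*1000/dT * (term1 + term2)
t = 1081*284*1000/27.9 * (0.00076 + 0.0005157142857)
t = 14038 s

14038


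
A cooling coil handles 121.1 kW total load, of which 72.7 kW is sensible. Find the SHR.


SHR = Q_sensible / Q_total
SHR = 72.7 / 121.1
SHR = 0.6

0.6


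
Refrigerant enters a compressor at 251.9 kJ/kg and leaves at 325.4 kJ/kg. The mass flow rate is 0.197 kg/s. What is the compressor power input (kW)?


dh = 325.4 - 251.9 = 73.5 kJ/kg
W = m_dot * dh = 0.197 * 73.5 = 14.48 kW

14.48


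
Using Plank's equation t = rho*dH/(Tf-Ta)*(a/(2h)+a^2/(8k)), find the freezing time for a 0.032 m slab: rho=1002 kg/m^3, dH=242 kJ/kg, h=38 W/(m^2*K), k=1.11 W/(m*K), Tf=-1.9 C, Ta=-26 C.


dT = -1.9 - (-26) = 24.1 K
term1 = a/(2h) = 0.032/(2*38) = 0.0004210526316
term2 = a^2/(8k) = 0.032^2/(8*1.11) = 0.0001153153153
t = rho*dH*1000/dT * (term1 + term2)
t = 1002*242*1000/24.1 * (0.0004210526316 + 0.0001153153153)
t = 5397 s

5397


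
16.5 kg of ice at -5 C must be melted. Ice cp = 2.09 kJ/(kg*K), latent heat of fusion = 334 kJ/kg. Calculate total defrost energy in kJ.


Sensible heat = cp * dT = 2.09 * 5 = 10.45 kJ/kg
Total per kg = 10.45 + 334 = 344.45 kJ/kg
Q = m * total = 16.5 * 344.45
Q = 5683.4 kJ

5683.4


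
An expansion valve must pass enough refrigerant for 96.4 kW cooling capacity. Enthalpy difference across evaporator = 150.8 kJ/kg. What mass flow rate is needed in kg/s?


m_dot = Q / dh
m_dot = 96.4 / 150.8
m_dot = 0.6393 kg/s

0.6393


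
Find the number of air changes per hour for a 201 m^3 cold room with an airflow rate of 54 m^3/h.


ACH = flow / volume
ACH = 54 / 201
ACH = 0.269

0.269


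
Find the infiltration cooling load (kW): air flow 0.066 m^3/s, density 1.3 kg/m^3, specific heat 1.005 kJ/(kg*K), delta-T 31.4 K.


Q = V_dot * rho * cp * dT
Q = 0.066 * 1.3 * 1.005 * 31.4
Q = 2.708 kW

2.708


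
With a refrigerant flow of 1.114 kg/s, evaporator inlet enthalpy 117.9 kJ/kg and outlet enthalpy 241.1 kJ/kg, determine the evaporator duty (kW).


dh = 241.1 - 117.9 = 123.2 kJ/kg
Q_evap = m_dot * dh = 1.114 * 123.2
Q_evap = 137.24 kW

137.24


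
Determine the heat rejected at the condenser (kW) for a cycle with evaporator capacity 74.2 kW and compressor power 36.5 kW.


Q_cond = Q_evap + W
Q_cond = 74.2 + 36.5
Q_cond = 110.7 kW

110.7


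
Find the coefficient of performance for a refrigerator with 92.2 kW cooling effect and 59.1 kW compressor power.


COP = Q_evap / W
COP = 92.2 / 59.1
COP = 1.56

1.56


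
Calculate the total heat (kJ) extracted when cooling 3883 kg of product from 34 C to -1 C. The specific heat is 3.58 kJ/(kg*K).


dT = 34 - (-1) = 35 K
Q = m * cp * dT = 3883 * 3.58 * 35
Q = 486540 kJ

486540


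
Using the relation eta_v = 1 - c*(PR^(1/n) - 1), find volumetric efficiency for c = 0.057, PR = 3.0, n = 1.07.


PR^(1/n) = 3.0^(1/1.07) = 2.7919505
eta_v = 1 - 0.057 * (2.7919505 - 1)
eta_v = 0.8979

0.8979


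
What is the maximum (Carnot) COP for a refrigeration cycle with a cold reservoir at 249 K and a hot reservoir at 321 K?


dT = 321 - 249 = 72 K
COP_carnot = T_cold / dT = 249 / 72
COP_carnot = 3.458

3.458


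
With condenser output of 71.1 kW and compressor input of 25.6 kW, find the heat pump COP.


COP_hp = Q_cond / W
COP_hp = 71.1 / 25.6
COP_hp = 2.777

2.777


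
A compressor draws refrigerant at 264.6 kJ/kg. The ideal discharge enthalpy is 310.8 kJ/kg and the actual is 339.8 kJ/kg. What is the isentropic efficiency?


dh_ideal = 310.8 - 264.6 = 46.2 kJ/kg
dh_actual = 339.8 - 264.6 = 75.2 kJ/kg
eta_s = dh_ideal / dh_actual = 46.2 / 75.2
eta_s = 0.6144

0.6144


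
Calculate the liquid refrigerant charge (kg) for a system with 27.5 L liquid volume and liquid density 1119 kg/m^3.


Charge = V * rho / 1000
Charge = 27.5 * 1119 / 1000
Charge = 30.77 kg

30.77


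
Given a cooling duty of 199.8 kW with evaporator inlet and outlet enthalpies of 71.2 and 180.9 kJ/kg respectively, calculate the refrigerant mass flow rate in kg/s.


dh = 180.9 - 71.2 = 109.7 kJ/kg
m_dot = Q / dh = 199.8 / 109.7 = 1.8213 kg/s

1.8213


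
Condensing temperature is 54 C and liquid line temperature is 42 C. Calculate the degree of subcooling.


Subcooling = T_cond - T_liquid
Subcooling = 54 - 42
Subcooling = 12 K

12


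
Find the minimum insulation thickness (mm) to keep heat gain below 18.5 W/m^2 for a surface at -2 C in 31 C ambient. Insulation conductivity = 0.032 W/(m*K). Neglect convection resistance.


dT = 31 - (-2) = 33 K
thickness = k * dT / q_max * 1000
thickness = 0.032 * 33 / 18.5 * 1000
thickness = 57.1 mm

57.1


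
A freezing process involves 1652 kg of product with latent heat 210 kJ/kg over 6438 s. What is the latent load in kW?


Q_lat = m * h_fg / t
Q_lat = 1652 * 210 / 6438
Q_lat = 53.89 kW

53.89


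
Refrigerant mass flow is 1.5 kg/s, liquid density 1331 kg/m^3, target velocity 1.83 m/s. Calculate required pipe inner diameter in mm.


A = m_dot / (rho * v) = 1.5 / (1331 * 1.83) = 0.000615831804 m^2
d = sqrt(4*A/pi) * 1000
d = 28.0 mm

28.0


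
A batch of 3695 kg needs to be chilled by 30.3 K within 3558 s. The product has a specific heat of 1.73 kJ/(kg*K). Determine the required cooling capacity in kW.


Q = m * cp * dT / t
Q = 3695 * 1.73 * 30.3 / 3558
Q = 54.437 kW

54.437


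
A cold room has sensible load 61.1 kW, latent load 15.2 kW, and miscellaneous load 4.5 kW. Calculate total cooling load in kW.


Q_total = Q_s + Q_l + Q_misc
Q_total = 61.1 + 15.2 + 4.5
Q_total = 80.8 kW

80.8


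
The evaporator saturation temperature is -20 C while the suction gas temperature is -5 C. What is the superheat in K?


Superheat = T_suction - T_evap
Superheat = -5 - (-20)
Superheat = 15 K

15


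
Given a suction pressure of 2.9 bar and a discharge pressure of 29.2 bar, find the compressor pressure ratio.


PR = P_high / P_low
PR = 29.2 / 2.9
PR = 10.069

10.069


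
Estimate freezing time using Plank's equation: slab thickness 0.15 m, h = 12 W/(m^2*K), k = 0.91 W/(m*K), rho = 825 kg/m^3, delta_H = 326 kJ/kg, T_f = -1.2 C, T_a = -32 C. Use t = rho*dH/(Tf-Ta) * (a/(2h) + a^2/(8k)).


dT = -1.2 - (-32) = 30.8 K
term1 = a/(2h) = 0.15/(2*12) = 0.00625
term2 = a^2/(8k) = 0.15^2/(8*0.91) = 0.003090659341
t = rho*dH*1000/dT * (term1 + term2)
t = 825*326*1000/30.8 * (0.00625 + 0.003090659341)
t = 81564 s

81564


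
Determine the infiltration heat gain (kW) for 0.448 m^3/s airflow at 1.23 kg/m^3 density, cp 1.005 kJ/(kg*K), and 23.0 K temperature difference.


Q = V_dot * rho * cp * dT
Q = 0.448 * 1.23 * 1.005 * 23.0
Q = 12.737 kW

12.737


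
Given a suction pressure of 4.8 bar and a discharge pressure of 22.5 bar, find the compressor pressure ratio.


PR = P_high / P_low
PR = 22.5 / 4.8
PR = 4.688

4.688


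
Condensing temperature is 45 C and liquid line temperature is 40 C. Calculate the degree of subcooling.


Subcooling = T_cond - T_liquid
Subcooling = 45 - 40
Subcooling = 5 K

5


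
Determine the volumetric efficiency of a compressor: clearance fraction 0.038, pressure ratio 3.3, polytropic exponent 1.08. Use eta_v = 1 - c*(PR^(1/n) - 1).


PR^(1/n) = 3.3^(1/1.08) = 3.02068542
eta_v = 1 - 0.038 * (3.02068542 - 1)
eta_v = 0.9232

0.9232


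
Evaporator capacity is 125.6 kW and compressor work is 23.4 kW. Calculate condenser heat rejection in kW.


Q_cond = Q_evap + W
Q_cond = 125.6 + 23.4
Q_cond = 149.0 kW

149.0


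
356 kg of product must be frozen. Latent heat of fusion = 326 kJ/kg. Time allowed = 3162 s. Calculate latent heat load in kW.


Q_lat = m * h_fg / t
Q_lat = 356 * 326 / 3162
Q_lat = 36.7 kW

36.7


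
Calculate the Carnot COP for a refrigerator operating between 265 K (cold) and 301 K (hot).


dT = 301 - 265 = 36 K
COP_carnot = T_cold / dT = 265 / 36
COP_carnot = 7.361

7.361


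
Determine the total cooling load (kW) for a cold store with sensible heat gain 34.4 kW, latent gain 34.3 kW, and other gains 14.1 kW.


Q_total = Q_s + Q_l + Q_misc
Q_total = 34.4 + 34.3 + 14.1
Q_total = 82.8 kW

82.8


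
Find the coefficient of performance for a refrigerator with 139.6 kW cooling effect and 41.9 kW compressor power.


COP = Q_evap / W
COP = 139.6 / 41.9
COP = 3.332

3.332


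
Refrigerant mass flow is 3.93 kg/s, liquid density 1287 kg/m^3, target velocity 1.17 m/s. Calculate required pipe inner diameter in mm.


A = m_dot / (rho * v) = 3.93 / (1287 * 1.17) = 0.002609925687 m^2
d = sqrt(4*A/pi) * 1000
d = 57.6 mm

57.6


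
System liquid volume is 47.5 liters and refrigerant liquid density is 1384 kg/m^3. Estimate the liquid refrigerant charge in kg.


Charge = V * rho / 1000
Charge = 47.5 * 1384 / 1000
Charge = 65.74 kg

65.74


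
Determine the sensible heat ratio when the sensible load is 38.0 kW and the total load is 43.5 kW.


SHR = Q_sensible / Q_total
SHR = 38.0 / 43.5
SHR = 0.874

0.874


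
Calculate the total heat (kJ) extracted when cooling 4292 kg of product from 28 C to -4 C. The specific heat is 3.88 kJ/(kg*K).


dT = 28 - (-4) = 32 K
Q = m * cp * dT = 4292 * 3.88 * 32
Q = 532895 kJ

532895


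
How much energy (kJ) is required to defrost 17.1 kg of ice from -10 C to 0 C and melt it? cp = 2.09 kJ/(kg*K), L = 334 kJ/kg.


Sensible heat = cp * dT = 2.09 * 10 = 20.9 kJ/kg
Total per kg = 20.9 + 334 = 354.9 kJ/kg
Q = m * total = 17.1 * 354.9
Q = 6068.8 kJ

6068.8


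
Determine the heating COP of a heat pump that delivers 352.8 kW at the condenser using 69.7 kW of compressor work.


COP_hp = Q_cond / W
COP_hp = 352.8 / 69.7
COP_hp = 5.062

5.062


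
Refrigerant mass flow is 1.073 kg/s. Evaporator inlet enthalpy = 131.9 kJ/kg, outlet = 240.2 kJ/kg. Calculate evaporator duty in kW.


dh = 240.2 - 131.9 = 108.3 kJ/kg
Q_evap = m_dot * dh = 1.073 * 108.3
Q_evap = 116.21 kW

116.21


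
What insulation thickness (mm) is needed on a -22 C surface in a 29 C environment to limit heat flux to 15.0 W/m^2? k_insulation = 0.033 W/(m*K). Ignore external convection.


dT = 29 - (-22) = 51 K
thickness = k * dT / q_max * 1000
thickness = 0.033 * 51 / 15.0 * 1000
thickness = 112.2 mm

112.2


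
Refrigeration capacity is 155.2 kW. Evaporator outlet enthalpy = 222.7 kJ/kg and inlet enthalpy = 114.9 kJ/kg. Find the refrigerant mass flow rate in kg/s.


dh = 222.7 - 114.9 = 107.8 kJ/kg
m_dot = Q / dh = 155.2 / 107.8 = 1.4397 kg/s

1.4397


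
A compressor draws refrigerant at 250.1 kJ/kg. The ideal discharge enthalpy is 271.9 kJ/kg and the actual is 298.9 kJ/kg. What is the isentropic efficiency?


dh_ideal = 271.9 - 250.1 = 21.8 kJ/kg
dh_actual = 298.9 - 250.1 = 48.8 kJ/kg
eta_s = dh_ideal / dh_actual = 21.8 / 48.8
eta_s = 0.4467

0.4467


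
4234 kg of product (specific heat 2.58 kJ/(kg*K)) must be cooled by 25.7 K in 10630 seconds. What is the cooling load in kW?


Q = m * cp * dT / t
Q = 4234 * 2.58 * 25.7 / 10630
Q = 26.41 kW

26.41


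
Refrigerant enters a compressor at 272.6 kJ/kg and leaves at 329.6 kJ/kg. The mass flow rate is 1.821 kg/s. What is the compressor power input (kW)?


dh = 329.6 - 272.6 = 57.0 kJ/kg
W = m_dot * dh = 1.821 * 57.0 = 103.8 kW

103.8


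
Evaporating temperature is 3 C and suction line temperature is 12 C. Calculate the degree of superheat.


Superheat = T_suction - T_evap
Superheat = 12 - (3)
Superheat = 9 K

9


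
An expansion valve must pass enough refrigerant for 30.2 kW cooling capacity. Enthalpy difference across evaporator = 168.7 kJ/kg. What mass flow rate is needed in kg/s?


m_dot = Q / dh
m_dot = 30.2 / 168.7
m_dot = 0.179 kg/s

0.179


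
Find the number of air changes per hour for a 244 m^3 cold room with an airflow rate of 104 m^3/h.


ACH = flow / volume
ACH = 104 / 244
ACH = 0.426

0.426


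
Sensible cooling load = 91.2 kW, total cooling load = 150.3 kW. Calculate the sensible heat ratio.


SHR = Q_sensible / Q_total
SHR = 91.2 / 150.3
SHR = 0.607

0.607


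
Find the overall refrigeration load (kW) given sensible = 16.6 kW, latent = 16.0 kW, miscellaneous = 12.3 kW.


Q_total = Q_s + Q_l + Q_misc
Q_total = 16.6 + 16.0 + 12.3
Q_total = 44.9 kW

44.9


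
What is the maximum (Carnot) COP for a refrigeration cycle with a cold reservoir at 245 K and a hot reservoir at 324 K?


dT = 324 - 245 = 79 K
COP_carnot = T_cold / dT = 245 / 79
COP_carnot = 3.101

3.101


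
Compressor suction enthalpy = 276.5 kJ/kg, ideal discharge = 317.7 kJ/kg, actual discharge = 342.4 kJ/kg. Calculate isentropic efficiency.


dh_ideal = 317.7 - 276.5 = 41.2 kJ/kg
dh_actual = 342.4 - 276.5 = 65.9 kJ/kg
eta_s = dh_ideal / dh_actual = 41.2 / 65.9
eta_s = 0.6252

0.6252


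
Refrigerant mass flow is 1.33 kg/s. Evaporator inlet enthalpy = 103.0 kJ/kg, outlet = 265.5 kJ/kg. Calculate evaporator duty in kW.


dh = 265.5 - 103.0 = 162.5 kJ/kg
Q_evap = m_dot * dh = 1.33 * 162.5
Q_evap = 216.13 kW

216.13


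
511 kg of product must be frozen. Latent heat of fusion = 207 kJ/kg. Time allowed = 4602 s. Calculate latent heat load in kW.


Q_lat = m * h_fg / t
Q_lat = 511 * 207 / 4602
Q_lat = 22.99 kW

22.99


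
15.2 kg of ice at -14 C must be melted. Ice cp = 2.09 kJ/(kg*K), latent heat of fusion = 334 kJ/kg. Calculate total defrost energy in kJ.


Sensible heat = cp * dT = 2.09 * 14 = 29.26 kJ/kg
Total per kg = 29.26 + 334 = 363.26 kJ/kg
Q = m * total = 15.2 * 363.26
Q = 5521.6 kJ

5521.6


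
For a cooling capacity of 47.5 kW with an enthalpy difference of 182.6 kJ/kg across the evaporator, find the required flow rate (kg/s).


m_dot = Q / dh
m_dot = 47.5 / 182.6
m_dot = 0.2601 kg/s

0.2601


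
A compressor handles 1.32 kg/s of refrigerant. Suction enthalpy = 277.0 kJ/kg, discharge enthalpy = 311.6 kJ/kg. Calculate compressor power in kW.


dh = 311.6 - 277.0 = 34.6 kJ/kg
W = m_dot * dh = 1.32 * 34.6 = 45.67 kW

45.67


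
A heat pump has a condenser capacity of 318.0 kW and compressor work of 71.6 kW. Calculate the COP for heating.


COP_hp = Q_cond / W
COP_hp = 318.0 / 71.6
COP_hp = 4.441

4.441


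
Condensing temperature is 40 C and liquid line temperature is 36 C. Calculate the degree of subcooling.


Subcooling = T_cond - T_liquid
Subcooling = 40 - 36
Subcooling = 4 K

4


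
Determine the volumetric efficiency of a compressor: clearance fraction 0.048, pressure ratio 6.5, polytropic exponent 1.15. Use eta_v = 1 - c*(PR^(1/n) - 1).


PR^(1/n) = 6.5^(1/1.15) = 5.0919154
eta_v = 1 - 0.048 * (5.0919154 - 1)
eta_v = 0.8036

0.8036


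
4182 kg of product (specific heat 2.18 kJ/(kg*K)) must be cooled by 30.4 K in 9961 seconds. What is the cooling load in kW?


Q = m * cp * dT / t
Q = 4182 * 2.18 * 30.4 / 9961
Q = 27.823 kW

27.823


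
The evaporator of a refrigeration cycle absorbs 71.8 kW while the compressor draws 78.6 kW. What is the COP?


COP = Q_evap / W
COP = 71.8 / 78.6
COP = 0.913

0.913


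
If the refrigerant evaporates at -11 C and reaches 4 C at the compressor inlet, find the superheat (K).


Superheat = T_suction - T_evap
Superheat = 4 - (-11)
Superheat = 15 K

15


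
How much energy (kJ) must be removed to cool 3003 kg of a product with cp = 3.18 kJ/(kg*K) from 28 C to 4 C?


dT = 28 - (4) = 24 K
Q = m * cp * dT = 3003 * 3.18 * 24
Q = 229189 kJ

229189


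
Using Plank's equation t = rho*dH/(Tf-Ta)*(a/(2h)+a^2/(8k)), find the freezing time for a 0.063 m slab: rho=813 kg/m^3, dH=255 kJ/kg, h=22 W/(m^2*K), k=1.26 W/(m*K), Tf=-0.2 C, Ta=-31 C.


dT = -0.2 - (-31) = 30.8 K
term1 = a/(2h) = 0.063/(2*22) = 0.001431818182
term2 = a^2/(8k) = 0.063^2/(8*1.26) = 0.00039375
t = rho*dH*1000/dT * (term1 + term2)
t = 813*255*1000/30.8 * (0.001431818182 + 0.00039375)
t = 12288 s

12288


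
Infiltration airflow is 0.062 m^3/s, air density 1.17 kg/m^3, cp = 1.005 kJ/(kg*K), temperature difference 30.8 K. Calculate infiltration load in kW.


Q = V_dot * rho * cp * dT
Q = 0.062 * 1.17 * 1.005 * 30.8
Q = 2.245 kW

2.245


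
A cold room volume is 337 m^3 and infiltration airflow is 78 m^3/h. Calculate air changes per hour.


ACH = flow / volume
ACH = 78 / 337
ACH = 0.231

0.231


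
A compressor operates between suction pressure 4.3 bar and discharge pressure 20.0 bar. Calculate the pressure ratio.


PR = P_high / P_low
PR = 20.0 / 4.3
PR = 4.651

4.651


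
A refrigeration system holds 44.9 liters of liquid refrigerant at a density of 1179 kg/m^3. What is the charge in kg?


Charge = V * rho / 1000
Charge = 44.9 * 1179 / 1000
Charge = 52.94 kg

52.94


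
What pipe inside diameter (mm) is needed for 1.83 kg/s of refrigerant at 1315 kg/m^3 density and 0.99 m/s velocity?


A = m_dot / (rho * v) = 1.83 / (1315 * 0.99) = 0.0014056919 m^2
d = sqrt(4*A/pi) * 1000
d = 42.3 mm

42.3


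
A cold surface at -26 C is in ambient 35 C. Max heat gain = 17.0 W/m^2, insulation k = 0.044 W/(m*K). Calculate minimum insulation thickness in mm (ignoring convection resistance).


dT = 35 - (-26) = 61 K
thickness = k * dT / q_max * 1000
thickness = 0.044 * 61 / 17.0 * 1000
thickness = 157.9 mm

157.9


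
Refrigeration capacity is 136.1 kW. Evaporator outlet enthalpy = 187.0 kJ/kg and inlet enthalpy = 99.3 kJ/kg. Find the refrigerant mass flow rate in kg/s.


dh = 187.0 - 99.3 = 87.7 kJ/kg
m_dot = Q / dh = 136.1 / 87.7 = 1.5519 kg/s

1.5519


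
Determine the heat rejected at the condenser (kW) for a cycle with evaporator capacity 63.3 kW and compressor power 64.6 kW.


Q_cond = Q_evap + W
Q_cond = 63.3 + 64.6
Q_cond = 127.9 kW

127.9


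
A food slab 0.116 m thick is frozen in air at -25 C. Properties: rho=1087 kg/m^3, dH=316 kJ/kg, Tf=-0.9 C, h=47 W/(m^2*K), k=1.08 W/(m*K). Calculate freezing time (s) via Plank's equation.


dT = -0.9 - (-25) = 24.1 K
term1 = a/(2h) = 0.116/(2*47) = 0.001234042553
term2 = a^2/(8k) = 0.116^2/(8*1.08) = 0.001557407407
t = rho*dH*1000/dT * (term1 + term2)
t = 1087*316*1000/24.1 * (0.001234042553 + 0.001557407407)
t = 39786 s

39786


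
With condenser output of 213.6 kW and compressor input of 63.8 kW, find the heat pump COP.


COP_hp = Q_cond / W
COP_hp = 213.6 / 63.8
COP_hp = 3.348

3.348


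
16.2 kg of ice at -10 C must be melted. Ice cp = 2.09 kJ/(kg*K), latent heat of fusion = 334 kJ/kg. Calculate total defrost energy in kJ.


Sensible heat = cp * dT = 2.09 * 10 = 20.9 kJ/kg
Total per kg = 20.9 + 334 = 354.9 kJ/kg
Q = m * total = 16.2 * 354.9
Q = 5749.4 kJ

5749.4


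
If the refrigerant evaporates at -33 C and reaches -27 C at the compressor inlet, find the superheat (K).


Superheat = T_suction - T_evap
Superheat = -27 - (-33)
Superheat = 6 K

6


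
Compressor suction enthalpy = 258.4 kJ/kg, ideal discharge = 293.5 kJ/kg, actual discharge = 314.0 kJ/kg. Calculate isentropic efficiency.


dh_ideal = 293.5 - 258.4 = 35.1 kJ/kg
dh_actual = 314.0 - 258.4 = 55.6 kJ/kg
eta_s = dh_ideal / dh_actual = 35.1 / 55.6
eta_s = 0.6313

0.6313


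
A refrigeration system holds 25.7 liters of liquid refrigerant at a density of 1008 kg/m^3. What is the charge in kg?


Charge = V * rho / 1000
Charge = 25.7 * 1008 / 1000
Charge = 25.91 kg

25.91
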